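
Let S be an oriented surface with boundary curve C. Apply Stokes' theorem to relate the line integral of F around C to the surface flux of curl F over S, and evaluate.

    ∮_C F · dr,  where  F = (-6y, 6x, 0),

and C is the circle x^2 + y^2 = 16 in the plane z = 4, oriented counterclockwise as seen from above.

Let S be the flat disk x^2 + y^2 ≤ 16 in the plane z = 4, with upward unit normal n̂ = ẑ. By Stokes' theorem,

    ∮_C F · dr = ∬_S (∇ × F) · n̂ dS = ∬_D (curl F)_z dA,

where D is the disk x^2 + y^2 ≤ 16.

Compute the curl of F = (-6y, 6x, 0):
    (∇ × F)_x = ∂F_z/∂y - ∂F_y/∂z = 0,
    (∇ × F)_y = ∂F_x/∂z - ∂F_z/∂x = 0,
    (∇ × F)_z = ∂F_y/∂x - ∂F_x/∂y = 12.

On z = 4, (curl F)_z = 12.

Convert to polar (x = r cos θ, y = r sin θ, dA = r dr dθ); the integrand becomes 12, so

    ∬_D (curl F)_z dA = ∫_0^{2π} ∫_0^{4} (12) · r dr dθ.

Inner (r from 0 to 4): 96.
Outer (θ from 0 to 2π): 192π.

Therefore ∮_C F · dr = 192π.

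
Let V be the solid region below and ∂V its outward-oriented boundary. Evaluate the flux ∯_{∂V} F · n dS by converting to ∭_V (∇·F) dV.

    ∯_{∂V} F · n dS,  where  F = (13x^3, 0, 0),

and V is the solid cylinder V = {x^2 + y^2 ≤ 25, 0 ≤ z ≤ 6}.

By the divergence theorem,

    ∯_{∂V} F · n dS = ∭_V (∇ · F) dV.

Compute the divergence:
    ∇ · F = ∂F_x/∂x + ∂F_y/∂y + ∂F_z/∂z = 39x^2 + 0 + 0 = 39x^2.

In cylindrical coordinates, x = r cos(θ), y = r sin(θ), z = z, dV = r dr dθ dz, with 0 ≤ r ≤ 5, 0 ≤ θ ≤ 2π, 0 ≤ z ≤ 6.

The integrand, after substitution and multiplying by the volume element, becomes (39r^2cos(θ)^2) · r, so

    ∭_V (∇·F) dV = ∫_0^{2π} ∫_0^{5} ∫_0^{6} (39r^2cos(θ)^2) · r dz dr dθ.

Inner (z from 0 to 6): 234r^3cos(θ)^2.
Middle (r from 0 to 5): 73125cos(θ)^2/2.
Outer (θ from 0 to 2π): 73125π/2.

Therefore ∯_{∂V} F · n dS = 73125π/2.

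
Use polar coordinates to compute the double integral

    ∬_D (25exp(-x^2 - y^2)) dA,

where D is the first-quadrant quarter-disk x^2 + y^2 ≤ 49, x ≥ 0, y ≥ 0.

The region D is 0 ≤ r ≤ 7, 0 ≤ θ ≤ π/2 in polar coordinates, where x = r cos(θ), y = r sin(θ), and dA = r dr dθ.

Under the substitution, the integrand becomes 25exp(-r^2), so

    ∬_D (25exp(-x^2 - y^2)) dA = ∫_{0}^{π/2} ∫_{0}^{7} (25exp(-r^2)) · r dr dθ.

Inner integral (in r): ∫_{0}^{7} (25exp(-r^2)) · r dr = 25/2 - 25exp(-49)/2.

Outer integral (in θ): ∫_{0}^{π/2} (25/2 - 25exp(-49)/2) dθ = -25π (1 - exp(49))exp(-49)/4.

Therefore ∬_D (25exp(-x^2 - y^2)) dA = -25π (1 - exp(49))exp(-49)/4.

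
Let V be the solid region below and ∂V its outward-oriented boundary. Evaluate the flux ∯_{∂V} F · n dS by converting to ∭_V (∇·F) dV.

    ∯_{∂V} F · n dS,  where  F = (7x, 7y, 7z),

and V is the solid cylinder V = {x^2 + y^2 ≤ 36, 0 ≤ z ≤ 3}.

By the divergence theorem,

    ∯_{∂V} F · n dS = ∭_V (∇ · F) dV.

Compute the divergence:
    ∇ · F = ∂F_x/∂x + ∂F_y/∂y + ∂F_z/∂z = 7 + 7 + 7 = 21.

In cylindrical coordinates, x = r cos(θ), y = r sin(θ), z = z, dV = r dr dθ dz, with 0 ≤ r ≤ 6, 0 ≤ θ ≤ 2π, 0 ≤ z ≤ 3.

The integrand, after substitution and multiplying by the volume element, becomes (21) · r, so

    ∭_V (∇·F) dV = ∫_0^{2π} ∫_0^{6} ∫_0^{3} (21) · r dz dr dθ.

Inner (z from 0 to 3): 63r.
Middle (r from 0 to 6): 1134.
Outer (θ from 0 to 2π): 2268π.

Therefore ∯_{∂V} F · n dS = 2268π.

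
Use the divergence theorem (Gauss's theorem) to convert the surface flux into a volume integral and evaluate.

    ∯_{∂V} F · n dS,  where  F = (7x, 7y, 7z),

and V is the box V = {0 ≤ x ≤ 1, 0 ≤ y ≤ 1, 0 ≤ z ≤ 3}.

By the divergence theorem,

    ∯_{∂V} F · n dS = ∭_V (∇ · F) dV.

Compute the divergence:
    ∇ · F = ∂F_x/∂x + ∂F_y/∂y + ∂F_z/∂z = 7 + 7 + 7 = 21.

V is a rectangular box, so dV = dx dy dz with 0 ≤ x ≤ 1, 0 ≤ y ≤ 1, 0 ≤ z ≤ 3.

Integrate (21) over V as an iterated integral:

    ∭_V (∇·F) dV = ∫_0^{1} ∫_0^{1} ∫_0^{3} (21) dz dy dx.

Inner (z from 0 to 3): 63.
Middle (y from 0 to 1): 63.
Outer (x from 0 to 1): 63.

Therefore ∯_{∂V} F · n dS = 63.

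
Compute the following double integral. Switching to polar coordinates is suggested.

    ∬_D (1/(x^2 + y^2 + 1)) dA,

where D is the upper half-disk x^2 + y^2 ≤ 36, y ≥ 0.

The region D is 0 ≤ r ≤ 6, 0 ≤ θ ≤ π in polar coordinates, where x = r cos(θ), y = r sin(θ), and dA = r dr dθ.

Under the substitution, the integrand becomes 1/(r^2 + 1), so

    ∬_D (1/(x^2 + y^2 + 1)) dA = ∫_{0}^{π} ∫_{0}^{6} (1/(r^2 + 1)) · r dr dθ.

Inner integral (in r): ∫_{0}^{6} (1/(r^2 + 1)) · r dr = log(37)/2.

Outer integral (in θ): ∫_{0}^{π} (log(37)/2) dθ = π log(37)/2.

Therefore ∬_D (1/(x^2 + y^2 + 1)) dA = π log(37)/2.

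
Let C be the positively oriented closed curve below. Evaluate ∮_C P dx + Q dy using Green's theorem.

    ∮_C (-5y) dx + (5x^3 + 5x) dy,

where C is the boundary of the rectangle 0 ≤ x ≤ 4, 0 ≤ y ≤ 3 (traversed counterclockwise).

Green's theorem converts the closed line integral into a double integral over the enclosed region D:

    ∮_C P dx + Q dy = ∬_D (∂Q/∂x - ∂P/∂y) dA.

Here P = -5y, Q = 5x^3 + 5x, so

    ∂Q/∂x = 15x^2 + 5,    ∂P/∂y = -5,
    ∂Q/∂x - ∂P/∂y = 15x^2 + 10.

D is the region 0 ≤ x ≤ 4, 0 ≤ y ≤ 3. Evaluating the double integral:

    ∬_D (15x^2 + 10) dA = ∫_0^{4} ∫_0^{3} (15x^2 + 10) dy dx.

Inner (y from 0 to 3): 45x^2 + 30.
Outer (x from 0 to 4): 1080.

Therefore ∮_C P dx + Q dy = 1080.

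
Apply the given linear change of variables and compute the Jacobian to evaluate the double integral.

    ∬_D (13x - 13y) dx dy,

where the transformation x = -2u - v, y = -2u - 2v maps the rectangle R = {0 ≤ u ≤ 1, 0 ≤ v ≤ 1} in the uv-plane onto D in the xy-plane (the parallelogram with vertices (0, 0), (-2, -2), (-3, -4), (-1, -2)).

Compute the Jacobian determinant of (x, y) with respect to (u, v):

    ∂(x,y)/∂(u,v) = | -2  -1 | = (-2)(-2) - (-1)(-2) = 2.
                   | -2  -2 |

Its absolute value is |J| = 2 (the area scaling factor).

Substituting x = -2u - v, y = -2u - 2v into the integrand,

    13x - 13y → 13v,

so the integral becomes

    ∬_R (13v) · |J| du dv = ∫_0^1 ∫_0^1 (26v) dv du.

Inner (v): 13.
Outer (u): 13.

Therefore ∬_D (13x - 13y) dx dy = 13.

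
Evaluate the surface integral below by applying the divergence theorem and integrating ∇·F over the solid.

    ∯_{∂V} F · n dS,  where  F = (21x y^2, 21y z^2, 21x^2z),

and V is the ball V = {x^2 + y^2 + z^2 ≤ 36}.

By the divergence theorem,

    ∯_{∂V} F · n dS = ∭_V (∇ · F) dV.

Compute the divergence:
    ∇ · F = ∂F_x/∂x + ∂F_y/∂y + ∂F_z/∂z = 21y^2 + 21z^2 + 21x^2 = 21x^2 + 21y^2 + 21z^2.

In spherical coordinates, x = ρ sin(φ) cos(θ), y = ρ sin(φ) sin(θ), z = ρ cos(φ), dV = ρ^2 sin(φ) dρ dφ dθ, with 0 ≤ ρ ≤ 6, 0 ≤ φ ≤ π, 0 ≤ θ ≤ 2π.

The integrand, after substitution and multiplying by the volume element, becomes (21ρ^2) · ρ^2 sin(φ), so

    ∭_V (∇·F) dV = ∫_0^{2π} ∫_0^{π} ∫_0^{6} (21ρ^2) · ρ^2 sin(φ) dρ dφ dθ.

Inner (ρ from 0 to 6): 163296sin(φ)/5.
Middle (φ from 0 to π): 326592/5.
Outer (θ from 0 to 2π): 653184π/5.

Therefore ∯_{∂V} F · n dS = 653184π/5.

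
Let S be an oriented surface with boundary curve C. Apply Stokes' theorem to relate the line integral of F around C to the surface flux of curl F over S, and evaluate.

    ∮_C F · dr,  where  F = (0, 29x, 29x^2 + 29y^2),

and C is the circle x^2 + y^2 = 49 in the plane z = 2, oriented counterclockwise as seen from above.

Let S be the flat disk x^2 + y^2 ≤ 49 in the plane z = 2, with upward unit normal n̂ = ẑ. By Stokes' theorem,

    ∮_C F · dr = ∬_S (∇ × F) · n̂ dS = ∬_D (curl F)_z dA,

where D is the disk x^2 + y^2 ≤ 49.

Compute the curl of F = (0, 29x, 29x^2 + 29y^2):
    (∇ × F)_x = ∂F_z/∂y - ∂F_y/∂z = 58y,
    (∇ × F)_y = ∂F_x/∂z - ∂F_z/∂x = -58x,
    (∇ × F)_z = ∂F_y/∂x - ∂F_x/∂y = 29.

On z = 2, (curl F)_z = 29.

Convert to polar (x = r cos θ, y = r sin θ, dA = r dr dθ); the integrand becomes 29, so

    ∬_D (curl F)_z dA = ∫_0^{2π} ∫_0^{7} (29) · r dr dθ.

Inner (r from 0 to 7): 1421/2.
Outer (θ from 0 to 2π): 1421π.

Therefore ∮_C F · dr = 1421π.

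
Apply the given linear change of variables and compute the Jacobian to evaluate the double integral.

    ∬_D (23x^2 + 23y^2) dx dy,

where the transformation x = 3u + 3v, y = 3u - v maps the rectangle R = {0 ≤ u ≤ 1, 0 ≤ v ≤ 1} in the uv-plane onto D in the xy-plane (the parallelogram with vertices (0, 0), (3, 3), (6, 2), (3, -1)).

Compute the Jacobian determinant of (x, y) with respect to (u, v):

    ∂(x,y)/∂(u,v) = | 3  3 | = (3)(-1) - (3)(3) = -12.
                   | 3  -1 |

Its absolute value is |J| = 12 (the area scaling factor).

Substituting x = 3u + 3v, y = 3u - v into the integrand,

    23x^2 + 23y^2 → 414u^2 + 276u v + 230v^2,

so the integral becomes

    ∬_R (414u^2 + 276u v + 230v^2) · |J| du dv = ∫_0^1 ∫_0^1 (4968u^2 + 3312u v + 2760v^2) dv du.

Inner (v): 4968u^2 + 1656u + 920.
Outer (u): 3404.

Therefore ∬_D (23x^2 + 23y^2) dx dy = 3404.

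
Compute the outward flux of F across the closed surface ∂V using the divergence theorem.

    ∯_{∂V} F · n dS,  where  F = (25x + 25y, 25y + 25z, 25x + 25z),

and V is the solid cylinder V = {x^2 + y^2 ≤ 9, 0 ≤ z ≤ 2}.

By the divergence theorem,

    ∯_{∂V} F · n dS = ∭_V (∇ · F) dV.

Compute the divergence:
    ∇ · F = ∂F_x/∂x + ∂F_y/∂y + ∂F_z/∂z = 25 + 25 + 25 = 75.

In cylindrical coordinates, x = r cos(θ), y = r sin(θ), z = z, dV = r dr dθ dz, with 0 ≤ r ≤ 3, 0 ≤ θ ≤ 2π, 0 ≤ z ≤ 2.

The integrand, after substitution and multiplying by the volume element, becomes (75) · r, so

    ∭_V (∇·F) dV = ∫_0^{2π} ∫_0^{3} ∫_0^{2} (75) · r dz dr dθ.

Inner (z from 0 to 2): 150r.
Middle (r from 0 to 3): 675.
Outer (θ from 0 to 2π): 1350π.

Therefore ∯_{∂V} F · n dS = 1350π.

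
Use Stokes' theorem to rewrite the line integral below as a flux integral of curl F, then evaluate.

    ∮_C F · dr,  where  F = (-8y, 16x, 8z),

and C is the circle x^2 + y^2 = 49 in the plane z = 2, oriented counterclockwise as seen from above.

Let S be the flat disk x^2 + y^2 ≤ 49 in the plane z = 2, with upward unit normal n̂ = ẑ. By Stokes' theorem,

    ∮_C F · dr = ∬_S (∇ × F) · n̂ dS = ∬_D (curl F)_z dA,

where D is the disk x^2 + y^2 ≤ 49.

Compute the curl of F = (-8y, 16x, 8z):
    (∇ × F)_x = ∂F_z/∂y - ∂F_y/∂z = 0,
    (∇ × F)_y = ∂F_x/∂z - ∂F_z/∂x = 0,
    (∇ × F)_z = ∂F_y/∂x - ∂F_x/∂y = 24.

On z = 2, (curl F)_z = 24.

Convert to polar (x = r cos θ, y = r sin θ, dA = r dr dθ); the integrand becomes 24, so

    ∬_D (curl F)_z dA = ∫_0^{2π} ∫_0^{7} (24) · r dr dθ.

Inner (r from 0 to 7): 588.
Outer (θ from 0 to 2π): 1176π.

Therefore ∮_C F · dr = 1176π.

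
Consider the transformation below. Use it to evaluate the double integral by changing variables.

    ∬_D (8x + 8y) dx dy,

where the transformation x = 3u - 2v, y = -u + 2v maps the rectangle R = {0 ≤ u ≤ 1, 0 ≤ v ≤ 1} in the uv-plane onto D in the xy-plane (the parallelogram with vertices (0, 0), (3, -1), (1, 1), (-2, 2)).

Compute the Jacobian determinant of (x, y) with respect to (u, v):

    ∂(x,y)/∂(u,v) = | 3  -2 | = (3)(2) - (-2)(-1) = 4.
                   | -1  2 |

Its absolute value is |J| = 4 (the area scaling factor).

Substituting x = 3u - 2v, y = -u + 2v into the integrand,

    8x + 8y → 16u,

so the integral becomes

    ∬_R (16u) · |J| du dv = ∫_0^1 ∫_0^1 (64u) dv du.

Inner (v): 64u.
Outer (u): 32.

Therefore ∬_D (8x + 8y) dx dy = 32.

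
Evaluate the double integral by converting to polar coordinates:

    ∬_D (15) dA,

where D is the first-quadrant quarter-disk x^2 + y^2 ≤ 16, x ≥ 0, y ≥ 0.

The region D is 0 ≤ r ≤ 4, 0 ≤ θ ≤ π/2 in polar coordinates, where x = r cos(θ), y = r sin(θ), and dA = r dr dθ.

Under the substitution, the integrand becomes 15, so

    ∬_D (15) dA = ∫_{0}^{π/2} ∫_{0}^{4} (15) · r dr dθ.

Inner integral (in r): ∫_{0}^{4} (15) · r dr = 120.

Outer integral (in θ): ∫_{0}^{π/2} (120) dθ = 60π.

Therefore ∬_D (15) dA = 60π.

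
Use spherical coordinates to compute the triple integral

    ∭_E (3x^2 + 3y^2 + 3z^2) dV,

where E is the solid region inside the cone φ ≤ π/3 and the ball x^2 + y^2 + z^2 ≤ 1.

In spherical coordinates, x = ρ sin(φ) cos(θ), y = ρ sin(φ) sin(θ), z = ρ cos(φ), and dV = ρ^2 sin(φ) dρ dφ dθ.

The integrand becomes 3ρ^2, so

    ∭_E (3x^2 + 3y^2 + 3z^2) dV = ∫_{0}^{2π} ∫_{0}^{π/3} ∫_{0}^{1} (3ρ^2) · ρ^2 sin(φ) dρ dφ dθ.

Inner (ρ): 3sin(φ)/5.
Middle (φ): 3/10.
Outer (θ): 3π/5.

Therefore the triple integral equals 3π/5.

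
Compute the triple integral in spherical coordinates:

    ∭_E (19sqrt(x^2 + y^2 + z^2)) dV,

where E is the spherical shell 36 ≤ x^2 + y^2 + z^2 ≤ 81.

In spherical coordinates, x = ρ sin(φ) cos(θ), y = ρ sin(φ) sin(θ), z = ρ cos(φ), and dV = ρ^2 sin(φ) dρ dφ dθ.

The integrand becomes 19ρ, so

    ∭_E (19sqrt(x^2 + y^2 + z^2)) dV = ∫_{0}^{2π} ∫_{0}^{π} ∫_{6}^{9} (19ρ) · ρ^2 sin(φ) dρ dφ dθ.

Inner (ρ): 100035sin(φ)/4.
Middle (φ): 100035/2.
Outer (θ): 100035π.

Therefore the triple integral equals 100035π.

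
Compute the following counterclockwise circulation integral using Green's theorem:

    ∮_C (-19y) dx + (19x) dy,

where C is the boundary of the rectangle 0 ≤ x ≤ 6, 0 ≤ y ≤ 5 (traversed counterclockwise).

Green's theorem converts the closed line integral into a double integral over the enclosed region D:

    ∮_C P dx + Q dy = ∬_D (∂Q/∂x - ∂P/∂y) dA.

Here P = -19y, Q = 19x, so

    ∂Q/∂x = 19,    ∂P/∂y = -19,
    ∂Q/∂x - ∂P/∂y = 38.

D is the region 0 ≤ x ≤ 6, 0 ≤ y ≤ 5. Evaluating the double integral:

    ∬_D (38) dA = ∫_0^{6} ∫_0^{5} (38) dy dx.

Inner (y from 0 to 5): 190.
Outer (x from 0 to 6): 1140.

Therefore ∮_C P dx + Q dy = 1140.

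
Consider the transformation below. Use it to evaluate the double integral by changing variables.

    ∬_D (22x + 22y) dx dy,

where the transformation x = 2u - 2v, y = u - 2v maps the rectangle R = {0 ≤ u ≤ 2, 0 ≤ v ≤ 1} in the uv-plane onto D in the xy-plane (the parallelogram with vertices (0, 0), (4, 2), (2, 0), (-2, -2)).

Compute the Jacobian determinant of (x, y) with respect to (u, v):

    ∂(x,y)/∂(u,v) = | 2  -2 | = (2)(-2) - (-2)(1) = -2.
                   | 1  -2 |

Its absolute value is |J| = 2 (the area scaling factor).

Substituting x = 2u - 2v, y = u - 2v into the integrand,

    22x + 22y → 66u - 88v,

so the integral becomes

    ∬_R (66u - 88v) · |J| du dv = ∫_0^2 ∫_0^1 (132u - 176v) dv du.

Inner (v): 132u - 88.
Outer (u): 88.

Therefore ∬_D (22x + 22y) dx dy = 88.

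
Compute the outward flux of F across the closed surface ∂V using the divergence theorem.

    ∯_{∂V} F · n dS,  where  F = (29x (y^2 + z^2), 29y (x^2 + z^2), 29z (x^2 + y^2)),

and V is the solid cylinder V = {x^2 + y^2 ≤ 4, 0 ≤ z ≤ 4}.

By the divergence theorem,

    ∯_{∂V} F · n dS = ∭_V (∇ · F) dV.

Compute the divergence:
    ∇ · F = ∂F_x/∂x + ∂F_y/∂y + ∂F_z/∂z = 29y^2 + 29z^2 + 29x^2 + 29z^2 + 29x^2 + 29y^2 = 58x^2 + 58y^2 + 58z^2.

In cylindrical coordinates, x = r cos(θ), y = r sin(θ), z = z, dV = r dr dθ dz, with 0 ≤ r ≤ 2, 0 ≤ θ ≤ 2π, 0 ≤ z ≤ 4.

The integrand, after substitution and multiplying by the volume element, becomes (58r^2 + 58z^2) · r, so

    ∭_V (∇·F) dV = ∫_0^{2π} ∫_0^{2} ∫_0^{4} (58r^2 + 58z^2) · r dz dr dθ.

Inner (z from 0 to 4): 232r (r^2 + 16/3).
Middle (r from 0 to 2): 10208/3.
Outer (θ from 0 to 2π): 20416π/3.

Therefore ∯_{∂V} F · n dS = 20416π/3.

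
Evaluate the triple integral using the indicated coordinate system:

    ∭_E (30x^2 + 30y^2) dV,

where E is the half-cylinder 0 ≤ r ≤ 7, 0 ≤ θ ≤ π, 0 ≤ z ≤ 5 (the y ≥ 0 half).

In cylindrical coordinates, x = r cos(θ), y = r sin(θ), z = z, and dV = r dr dθ dz.

The integrand becomes 30r^2, so

    ∭_E (30x^2 + 30y^2) dV = ∫_{0}^{π} ∫_{0}^{7} ∫_{0}^{5} (30r^2) · r dz dr dθ.

Inner (z): 150r^3.
Middle (r from 0 to 7): 180075/2.
Outer (θ): 180075π/2.

Therefore the triple integral equals 180075π/2.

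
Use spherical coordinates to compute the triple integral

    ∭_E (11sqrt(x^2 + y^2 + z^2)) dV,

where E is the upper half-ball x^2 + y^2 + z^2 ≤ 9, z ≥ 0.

In spherical coordinates, x = ρ sin(φ) cos(θ), y = ρ sin(φ) sin(θ), z = ρ cos(φ), and dV = ρ^2 sin(φ) dρ dφ dθ.

The integrand becomes 11ρ, so

    ∭_E (11sqrt(x^2 + y^2 + z^2)) dV = ∫_{0}^{2π} ∫_{0}^{π/2} ∫_{0}^{3} (11ρ) · ρ^2 sin(φ) dρ dφ dθ.

Inner (ρ): 891sin(φ)/4.
Middle (φ): 891/4.
Outer (θ): 891π/2.

Therefore the triple integral equals 891π/2.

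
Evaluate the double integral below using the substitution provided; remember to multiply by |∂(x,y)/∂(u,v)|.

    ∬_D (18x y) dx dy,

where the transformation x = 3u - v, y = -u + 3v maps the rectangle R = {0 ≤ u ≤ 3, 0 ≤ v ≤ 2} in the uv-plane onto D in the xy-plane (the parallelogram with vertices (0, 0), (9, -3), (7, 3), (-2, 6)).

Compute the Jacobian determinant of (x, y) with respect to (u, v):

    ∂(x,y)/∂(u,v) = | 3  -1 | = (3)(3) - (-1)(-1) = 8.
                   | -1  3 |

Its absolute value is |J| = 8 (the area scaling factor).

Substituting x = 3u - v, y = -u + 3v into the integrand,

    18x y → -54u^2 + 180u v - 54v^2,

so the integral becomes

    ∬_R (-54u^2 + 180u v - 54v^2) · |J| du dv = ∫_0^3 ∫_0^2 (-432u^2 + 1440u v - 432v^2) dv du.

Inner (v): -864u^2 + 2880u - 1152.
Outer (u): 1728.

Therefore ∬_D (18x y) dx dy = 1728.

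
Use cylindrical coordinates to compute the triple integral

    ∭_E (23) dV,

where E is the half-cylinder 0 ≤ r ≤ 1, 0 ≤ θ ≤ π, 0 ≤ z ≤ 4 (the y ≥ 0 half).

In cylindrical coordinates, x = r cos(θ), y = r sin(θ), z = z, and dV = r dr dθ dz.

The integrand becomes 23, so

    ∭_E (23) dV = ∫_{0}^{π} ∫_{0}^{1} ∫_{0}^{4} (23) · r dz dr dθ.

Inner (z): 92r.
Middle (r from 0 to 1): 46.
Outer (θ): 46π.

Therefore the triple integral equals 46π.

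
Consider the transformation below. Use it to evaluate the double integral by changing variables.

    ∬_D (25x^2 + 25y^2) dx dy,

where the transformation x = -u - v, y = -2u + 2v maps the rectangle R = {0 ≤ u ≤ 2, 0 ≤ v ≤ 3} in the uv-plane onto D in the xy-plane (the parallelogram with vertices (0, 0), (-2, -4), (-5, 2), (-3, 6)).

Compute the Jacobian determinant of (x, y) with respect to (u, v):

    ∂(x,y)/∂(u,v) = | -1  -1 | = (-1)(2) - (-1)(-2) = -4.
                   | -2  2 |

Its absolute value is |J| = 4 (the area scaling factor).

Substituting x = -u - v, y = -2u + 2v into the integrand,

    25x^2 + 25y^2 → 125u^2 - 150u v + 125v^2,

so the integral becomes

    ∬_R (125u^2 - 150u v + 125v^2) · |J| du dv = ∫_0^2 ∫_0^3 (500u^2 - 600u v + 500v^2) dv du.

Inner (v): 1500u^2 - 2700u + 4500.
Outer (u): 7600.

Therefore ∬_D (25x^2 + 25y^2) dx dy = 7600.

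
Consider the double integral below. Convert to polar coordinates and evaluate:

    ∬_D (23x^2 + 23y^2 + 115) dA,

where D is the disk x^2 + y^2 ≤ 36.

The region D is 0 ≤ r ≤ 6, 0 ≤ θ ≤ 2π in polar coordinates, where x = r cos(θ), y = r sin(θ), and dA = r dr dθ.

Under the substitution, the integrand becomes 23r^2 + 115, so

    ∬_D (23x^2 + 23y^2 + 115) dA = ∫_{0}^{2π} ∫_{0}^{6} (23r^2 + 115) · r dr dθ.

Inner integral (in r): ∫_{0}^{6} (23r^2 + 115) · r dr = 9522.

Outer integral (in θ): ∫_{0}^{2π} (9522) dθ = 19044π.

Therefore ∬_D (23x^2 + 23y^2 + 115) dA = 19044π.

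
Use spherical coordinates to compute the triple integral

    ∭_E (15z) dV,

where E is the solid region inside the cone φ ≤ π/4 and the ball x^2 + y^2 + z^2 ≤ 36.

In spherical coordinates, x = ρ sin(φ) cos(θ), y = ρ sin(φ) sin(θ), z = ρ cos(φ), and dV = ρ^2 sin(φ) dρ dφ dθ.

The integrand becomes 15ρ cos(φ), so

    ∭_E (15z) dV = ∫_{0}^{2π} ∫_{0}^{π/4} ∫_{0}^{6} (15ρ cos(φ)) · ρ^2 sin(φ) dρ dφ dθ.

Inner (ρ): 2430sin(2φ).
Middle (φ): 1215.
Outer (θ): 2430π.

Therefore the triple integral equals 2430π.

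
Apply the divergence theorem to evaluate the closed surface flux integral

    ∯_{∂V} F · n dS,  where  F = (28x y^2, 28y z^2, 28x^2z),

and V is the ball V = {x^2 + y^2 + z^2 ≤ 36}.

By the divergence theorem,

    ∯_{∂V} F · n dS = ∭_V (∇ · F) dV.

Compute the divergence:
    ∇ · F = ∂F_x/∂x + ∂F_y/∂y + ∂F_z/∂z = 28y^2 + 28z^2 + 28x^2 = 28x^2 + 28y^2 + 28z^2.

In spherical coordinates, x = ρ sin(φ) cos(θ), y = ρ sin(φ) sin(θ), z = ρ cos(φ), dV = ρ^2 sin(φ) dρ dφ dθ, with 0 ≤ ρ ≤ 6, 0 ≤ φ ≤ π, 0 ≤ θ ≤ 2π.

The integrand, after substitution and multiplying by the volume element, becomes (28ρ^2) · ρ^2 sin(φ), so

    ∭_V (∇·F) dV = ∫_0^{2π} ∫_0^{π} ∫_0^{6} (28ρ^2) · ρ^2 sin(φ) dρ dφ dθ.

Inner (ρ from 0 to 6): 217728sin(φ)/5.
Middle (φ from 0 to π): 435456/5.
Outer (θ from 0 to 2π): 870912π/5.

Therefore ∯_{∂V} F · n dS = 870912π/5.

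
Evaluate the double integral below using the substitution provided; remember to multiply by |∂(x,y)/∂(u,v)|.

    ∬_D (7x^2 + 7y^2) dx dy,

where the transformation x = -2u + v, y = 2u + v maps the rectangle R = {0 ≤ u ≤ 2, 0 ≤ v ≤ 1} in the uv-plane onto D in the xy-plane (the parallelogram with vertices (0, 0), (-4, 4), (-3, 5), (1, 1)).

Compute the Jacobian determinant of (x, y) with respect to (u, v):

    ∂(x,y)/∂(u,v) = | -2  1 | = (-2)(1) - (1)(2) = -4.
                   | 2  1 |

Its absolute value is |J| = 4 (the area scaling factor).

Substituting x = -2u + v, y = 2u + v into the integrand,

    7x^2 + 7y^2 → 56u^2 + 14v^2,

so the integral becomes

    ∬_R (56u^2 + 14v^2) · |J| du dv = ∫_0^2 ∫_0^1 (224u^2 + 56v^2) dv du.

Inner (v): 224u^2 + 56/3.
Outer (u): 1904/3.

Therefore ∬_D (7x^2 + 7y^2) dx dy = 1904/3.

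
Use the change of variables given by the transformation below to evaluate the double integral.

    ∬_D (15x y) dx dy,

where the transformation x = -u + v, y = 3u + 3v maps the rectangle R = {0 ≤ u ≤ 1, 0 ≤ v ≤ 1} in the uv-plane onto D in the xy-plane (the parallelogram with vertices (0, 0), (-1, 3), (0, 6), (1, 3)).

Compute the Jacobian determinant of (x, y) with respect to (u, v):

    ∂(x,y)/∂(u,v) = | -1  1 | = (-1)(3) - (1)(3) = -6.
                   | 3  3 |

Its absolute value is |J| = 6 (the area scaling factor).

Substituting x = -u + v, y = 3u + 3v into the integrand,

    15x y → -45u^2 + 45v^2,

so the integral becomes

    ∬_R (-45u^2 + 45v^2) · |J| du dv = ∫_0^1 ∫_0^1 (-270u^2 + 270v^2) dv du.

Inner (v): 90 - 270u^2.
Outer (u): 0.

Therefore ∬_D (15x y) dx dy = 0.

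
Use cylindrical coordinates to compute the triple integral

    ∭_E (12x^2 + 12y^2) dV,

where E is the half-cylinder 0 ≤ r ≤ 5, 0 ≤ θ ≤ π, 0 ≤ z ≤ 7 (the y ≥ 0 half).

In cylindrical coordinates, x = r cos(θ), y = r sin(θ), z = z, and dV = r dr dθ dz.

The integrand becomes 12r^2, so

    ∭_E (12x^2 + 12y^2) dV = ∫_{0}^{π} ∫_{0}^{5} ∫_{0}^{7} (12r^2) · r dz dr dθ.

Inner (z): 84r^3.
Middle (r from 0 to 5): 13125.
Outer (θ): 13125π.

Therefore the triple integral equals 13125π.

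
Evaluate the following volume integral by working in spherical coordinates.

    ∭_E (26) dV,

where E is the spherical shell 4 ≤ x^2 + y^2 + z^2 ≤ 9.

In spherical coordinates, x = ρ sin(φ) cos(θ), y = ρ sin(φ) sin(θ), z = ρ cos(φ), and dV = ρ^2 sin(φ) dρ dφ dθ.

The integrand becomes 26, so

    ∭_E (26) dV = ∫_{0}^{2π} ∫_{0}^{π} ∫_{2}^{3} (26) · ρ^2 sin(φ) dρ dφ dθ.

Inner (ρ): 494sin(φ)/3.
Middle (φ): 988/3.
Outer (θ): 1976π/3.

Therefore the triple integral equals 1976π/3.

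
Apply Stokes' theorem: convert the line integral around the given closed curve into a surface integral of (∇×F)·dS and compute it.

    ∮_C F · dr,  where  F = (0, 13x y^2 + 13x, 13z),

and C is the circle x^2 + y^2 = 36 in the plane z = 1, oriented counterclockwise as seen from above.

Let S be the flat disk x^2 + y^2 ≤ 36 in the plane z = 1, with upward unit normal n̂ = ẑ. By Stokes' theorem,

    ∮_C F · dr = ∬_S (∇ × F) · n̂ dS = ∬_D (curl F)_z dA,

where D is the disk x^2 + y^2 ≤ 36.

Compute the curl of F = (0, 13x y^2 + 13x, 13z):
    (∇ × F)_x = ∂F_z/∂y - ∂F_y/∂z = 0,
    (∇ × F)_y = ∂F_x/∂z - ∂F_z/∂x = 0,
    (∇ × F)_z = ∂F_y/∂x - ∂F_x/∂y = 13y^2 + 13.

On z = 1, (curl F)_z = 13y^2 + 13.

Convert to polar (x = r cos θ, y = r sin θ, dA = r dr dθ); the integrand becomes 13r^2sin(θ)^2 + 13, so

    ∬_D (curl F)_z dA = ∫_0^{2π} ∫_0^{6} (13r^2sin(θ)^2 + 13) · r dr dθ.

Inner (r from 0 to 6): 4212sin(θ)^2 + 234.
Outer (θ from 0 to 2π): 4680π.

Therefore ∮_C F · dr = 4680π.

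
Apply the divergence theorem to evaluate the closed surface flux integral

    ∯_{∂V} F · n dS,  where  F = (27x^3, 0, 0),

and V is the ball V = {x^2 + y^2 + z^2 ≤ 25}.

By the divergence theorem,

    ∯_{∂V} F · n dS = ∭_V (∇ · F) dV.

Compute the divergence:
    ∇ · F = ∂F_x/∂x + ∂F_y/∂y + ∂F_z/∂z = 81x^2 + 0 + 0 = 81x^2.

In spherical coordinates, x = ρ sin(φ) cos(θ), y = ρ sin(φ) sin(θ), z = ρ cos(φ), dV = ρ^2 sin(φ) dρ dφ dθ, with 0 ≤ ρ ≤ 5, 0 ≤ φ ≤ π, 0 ≤ θ ≤ 2π.

The integrand, after substitution and multiplying by the volume element, becomes (81ρ^2sin(φ)^2cos(θ)^2) · ρ^2 sin(φ), so

    ∭_V (∇·F) dV = ∫_0^{2π} ∫_0^{π} ∫_0^{5} (81ρ^2sin(φ)^2cos(θ)^2) · ρ^2 sin(φ) dρ dφ dθ.

Inner (ρ from 0 to 5): 50625sin(φ)^3cos(θ)^2.
Middle (φ from 0 to π): 67500cos(θ)^2.
Outer (θ from 0 to 2π): 67500π.

Therefore ∯_{∂V} F · n dS = 67500π.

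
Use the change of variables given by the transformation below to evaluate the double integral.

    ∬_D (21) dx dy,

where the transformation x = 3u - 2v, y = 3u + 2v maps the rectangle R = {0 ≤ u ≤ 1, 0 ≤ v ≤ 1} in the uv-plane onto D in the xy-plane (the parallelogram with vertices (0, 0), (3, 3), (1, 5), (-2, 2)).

Compute the Jacobian determinant of (x, y) with respect to (u, v):

    ∂(x,y)/∂(u,v) = | 3  -2 | = (3)(2) - (-2)(3) = 12.
                   | 3  2 |

Its absolute value is |J| = 12 (the area scaling factor).

Substituting x = 3u - 2v, y = 3u + 2v into the integrand,

    21 → 21,

so the integral becomes

    ∬_R (21) · |J| du dv = ∫_0^1 ∫_0^1 (252) dv du.

Inner (v): 252.
Outer (u): 252.

Therefore ∬_D (21) dx dy = 252.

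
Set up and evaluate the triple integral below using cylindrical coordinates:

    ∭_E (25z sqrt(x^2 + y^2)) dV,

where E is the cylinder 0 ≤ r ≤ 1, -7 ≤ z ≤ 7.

In cylindrical coordinates, x = r cos(θ), y = r sin(θ), z = z, and dV = r dr dθ dz.

The integrand becomes 25r z, so

    ∭_E (25z sqrt(x^2 + y^2)) dV = ∫_{0}^{2π} ∫_{0}^{1} ∫_{-7}^{7} (25r z) · r dz dr dθ.

Inner (z): 0.
Middle (r from 0 to 1): 0.
Outer (θ): 0.

Therefore the triple integral equals 0.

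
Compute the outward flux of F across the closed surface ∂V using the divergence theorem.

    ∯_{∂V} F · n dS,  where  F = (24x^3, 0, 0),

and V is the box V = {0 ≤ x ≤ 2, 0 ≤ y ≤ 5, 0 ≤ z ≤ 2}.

By the divergence theorem,

    ∯_{∂V} F · n dS = ∭_V (∇ · F) dV.

Compute the divergence:
    ∇ · F = ∂F_x/∂x + ∂F_y/∂y + ∂F_z/∂z = 72x^2 + 0 + 0 = 72x^2.

V is a rectangular box, so dV = dx dy dz with 0 ≤ x ≤ 2, 0 ≤ y ≤ 5, 0 ≤ z ≤ 2.

Integrate (72x^2) over V as an iterated integral:

    ∭_V (∇·F) dV = ∫_0^{2} ∫_0^{5} ∫_0^{2} (72x^2) dz dy dx.

Inner (z from 0 to 2): 144x^2.
Middle (y from 0 to 5): 720x^2.
Outer (x from 0 to 2): 1920.

Therefore ∯_{∂V} F · n dS = 1920.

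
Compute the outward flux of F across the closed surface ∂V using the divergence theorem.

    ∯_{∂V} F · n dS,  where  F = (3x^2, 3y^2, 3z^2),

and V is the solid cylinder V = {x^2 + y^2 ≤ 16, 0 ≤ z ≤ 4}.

By the divergence theorem,

    ∯_{∂V} F · n dS = ∭_V (∇ · F) dV.

Compute the divergence:
    ∇ · F = ∂F_x/∂x + ∂F_y/∂y + ∂F_z/∂z = 6x + 6y + 6z.

In cylindrical coordinates, x = r cos(θ), y = r sin(θ), z = z, dV = r dr dθ dz, with 0 ≤ r ≤ 4, 0 ≤ θ ≤ 2π, 0 ≤ z ≤ 4.

The integrand, after substitution and multiplying by the volume element, becomes (6sqrt(2)r sin(θ + π/4) + 6z) · r, so

    ∭_V (∇·F) dV = ∫_0^{2π} ∫_0^{4} ∫_0^{4} (6sqrt(2)r sin(θ + π/4) + 6z) · r dz dr dθ.

Inner (z from 0 to 4): 24r (sqrt(2)r sin(θ + π/4) + 2).
Middle (r from 0 to 4): 512sqrt(2)sin(θ + π/4) + 384.
Outer (θ from 0 to 2π): 768π.

Therefore ∯_{∂V} F · n dS = 768π.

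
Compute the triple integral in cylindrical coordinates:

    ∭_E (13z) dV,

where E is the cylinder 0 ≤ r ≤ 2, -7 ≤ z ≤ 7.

In cylindrical coordinates, x = r cos(θ), y = r sin(θ), z = z, and dV = r dr dθ dz.

The integrand becomes 13z, so

    ∭_E (13z) dV = ∫_{0}^{2π} ∫_{0}^{2} ∫_{-7}^{7} (13z) · r dz dr dθ.

Inner (z): 0.
Middle (r from 0 to 2): 0.
Outer (θ): 0.

Therefore the triple integral equals 0.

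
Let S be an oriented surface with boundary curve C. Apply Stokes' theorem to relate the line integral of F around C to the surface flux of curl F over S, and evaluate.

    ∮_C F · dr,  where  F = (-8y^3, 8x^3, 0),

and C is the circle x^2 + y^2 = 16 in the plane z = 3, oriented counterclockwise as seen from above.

Let S be the flat disk x^2 + y^2 ≤ 16 in the plane z = 3, with upward unit normal n̂ = ẑ. By Stokes' theorem,

    ∮_C F · dr = ∬_S (∇ × F) · n̂ dS = ∬_D (curl F)_z dA,

where D is the disk x^2 + y^2 ≤ 16.

Compute the curl of F = (-8y^3, 8x^3, 0):
    (∇ × F)_x = ∂F_z/∂y - ∂F_y/∂z = 0,
    (∇ × F)_y = ∂F_x/∂z - ∂F_z/∂x = 0,
    (∇ × F)_z = ∂F_y/∂x - ∂F_x/∂y = 24x^2 + 24y^2.

On z = 3, (curl F)_z = 24x^2 + 24y^2.

Convert to polar (x = r cos θ, y = r sin θ, dA = r dr dθ); the integrand becomes 24r^2, so

    ∬_D (curl F)_z dA = ∫_0^{2π} ∫_0^{4} (24r^2) · r dr dθ.

Inner (r from 0 to 4): 1536.
Outer (θ from 0 to 2π): 3072π.

Therefore ∮_C F · dr = 3072π.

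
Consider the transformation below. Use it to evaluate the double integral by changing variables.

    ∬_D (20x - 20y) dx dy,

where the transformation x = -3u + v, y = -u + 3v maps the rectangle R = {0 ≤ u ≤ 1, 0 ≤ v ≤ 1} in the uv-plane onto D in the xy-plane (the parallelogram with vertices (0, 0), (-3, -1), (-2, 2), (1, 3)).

Compute the Jacobian determinant of (x, y) with respect to (u, v):

    ∂(x,y)/∂(u,v) = | -3  1 | = (-3)(3) - (1)(-1) = -8.
                   | -1  3 |

Its absolute value is |J| = 8 (the area scaling factor).

Substituting x = -3u + v, y = -u + 3v into the integrand,

    20x - 20y → -40u - 40v,

so the integral becomes

    ∬_R (-40u - 40v) · |J| du dv = ∫_0^1 ∫_0^1 (-320u - 320v) dv du.

Inner (v): -320u - 160.
Outer (u): -320.

Therefore ∬_D (20x - 20y) dx dy = -320.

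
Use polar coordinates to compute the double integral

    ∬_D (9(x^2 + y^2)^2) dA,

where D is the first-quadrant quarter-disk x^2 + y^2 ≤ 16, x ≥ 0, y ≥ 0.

The region D is 0 ≤ r ≤ 4, 0 ≤ θ ≤ π/2 in polar coordinates, where x = r cos(θ), y = r sin(θ), and dA = r dr dθ.

Under the substitution, the integrand becomes 9r^4, so

    ∬_D (9(x^2 + y^2)^2) dA = ∫_{0}^{π/2} ∫_{0}^{4} (9r^4) · r dr dθ.

Inner integral (in r): ∫_{0}^{4} (9r^4) · r dr = 6144.

Outer integral (in θ): ∫_{0}^{π/2} (6144) dθ = 3072π.

Therefore ∬_D (9(x^2 + y^2)^2) dA = 3072π.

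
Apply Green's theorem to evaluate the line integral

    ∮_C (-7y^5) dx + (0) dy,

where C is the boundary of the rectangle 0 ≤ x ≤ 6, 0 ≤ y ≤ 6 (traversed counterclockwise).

Green's theorem converts the closed line integral into a double integral over the enclosed region D:

    ∮_C P dx + Q dy = ∬_D (∂Q/∂x - ∂P/∂y) dA.

Here P = -7y^5, Q = 0, so

    ∂Q/∂x = 0,    ∂P/∂y = -35y^4,
    ∂Q/∂x - ∂P/∂y = 35y^4.

D is the region 0 ≤ x ≤ 6, 0 ≤ y ≤ 6. Evaluating the double integral:

    ∬_D (35y^4) dA = ∫_0^{6} ∫_0^{6} (35y^4) dy dx.

Inner (y from 0 to 6): 54432.
Outer (x from 0 to 6): 326592.

Therefore ∮_C P dx + Q dy = 326592.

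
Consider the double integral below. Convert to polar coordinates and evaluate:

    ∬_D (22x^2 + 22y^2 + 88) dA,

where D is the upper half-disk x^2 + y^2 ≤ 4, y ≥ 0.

The region D is 0 ≤ r ≤ 2, 0 ≤ θ ≤ π in polar coordinates, where x = r cos(θ), y = r sin(θ), and dA = r dr dθ.

Under the substitution, the integrand becomes 22r^2 + 88, so

    ∬_D (22x^2 + 22y^2 + 88) dA = ∫_{0}^{π} ∫_{0}^{2} (22r^2 + 88) · r dr dθ.

Inner integral (in r): ∫_{0}^{2} (22r^2 + 88) · r dr = 264.

Outer integral (in θ): ∫_{0}^{π} (264) dθ = 264π.

Therefore ∬_D (22x^2 + 22y^2 + 88) dA = 264π.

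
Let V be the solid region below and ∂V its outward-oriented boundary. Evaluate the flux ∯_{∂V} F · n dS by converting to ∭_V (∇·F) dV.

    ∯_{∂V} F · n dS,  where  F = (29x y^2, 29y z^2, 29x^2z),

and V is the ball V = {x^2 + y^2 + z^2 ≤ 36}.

By the divergence theorem,

    ∯_{∂V} F · n dS = ∭_V (∇ · F) dV.

Compute the divergence:
    ∇ · F = ∂F_x/∂x + ∂F_y/∂y + ∂F_z/∂z = 29y^2 + 29z^2 + 29x^2 = 29x^2 + 29y^2 + 29z^2.

In spherical coordinates, x = ρ sin(φ) cos(θ), y = ρ sin(φ) sin(θ), z = ρ cos(φ), dV = ρ^2 sin(φ) dρ dφ dθ, with 0 ≤ ρ ≤ 6, 0 ≤ φ ≤ π, 0 ≤ θ ≤ 2π.

The integrand, after substitution and multiplying by the volume element, becomes (29ρ^2) · ρ^2 sin(φ), so

    ∭_V (∇·F) dV = ∫_0^{2π} ∫_0^{π} ∫_0^{6} (29ρ^2) · ρ^2 sin(φ) dρ dφ dθ.

Inner (ρ from 0 to 6): 225504sin(φ)/5.
Middle (φ from 0 to π): 451008/5.
Outer (θ from 0 to 2π): 902016π/5.

Therefore ∯_{∂V} F · n dS = 902016π/5.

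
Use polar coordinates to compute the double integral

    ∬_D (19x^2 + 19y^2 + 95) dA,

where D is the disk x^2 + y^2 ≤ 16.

The region D is 0 ≤ r ≤ 4, 0 ≤ θ ≤ 2π in polar coordinates, where x = r cos(θ), y = r sin(θ), and dA = r dr dθ.

Under the substitution, the integrand becomes 19r^2 + 95, so

    ∬_D (19x^2 + 19y^2 + 95) dA = ∫_{0}^{2π} ∫_{0}^{4} (19r^2 + 95) · r dr dθ.

Inner integral (in r): ∫_{0}^{4} (19r^2 + 95) · r dr = 1976.

Outer integral (in θ): ∫_{0}^{2π} (1976) dθ = 3952π.

Therefore ∬_D (19x^2 + 19y^2 + 95) dA = 3952π.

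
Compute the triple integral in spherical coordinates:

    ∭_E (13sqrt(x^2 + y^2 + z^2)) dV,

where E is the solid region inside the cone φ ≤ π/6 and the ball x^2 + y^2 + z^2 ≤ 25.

In spherical coordinates, x = ρ sin(φ) cos(θ), y = ρ sin(φ) sin(θ), z = ρ cos(φ), and dV = ρ^2 sin(φ) dρ dφ dθ.

The integrand becomes 13ρ, so

    ∭_E (13sqrt(x^2 + y^2 + z^2)) dV = ∫_{0}^{2π} ∫_{0}^{π/6} ∫_{0}^{5} (13ρ) · ρ^2 sin(φ) dρ dφ dθ.

Inner (ρ): 8125sin(φ)/4.
Middle (φ): 8125/4 - 8125sqrt(3)/8.
Outer (θ): 8125π (2 - sqrt(3))/4.

Therefore the triple integral equals 8125π (2 - sqrt(3))/4.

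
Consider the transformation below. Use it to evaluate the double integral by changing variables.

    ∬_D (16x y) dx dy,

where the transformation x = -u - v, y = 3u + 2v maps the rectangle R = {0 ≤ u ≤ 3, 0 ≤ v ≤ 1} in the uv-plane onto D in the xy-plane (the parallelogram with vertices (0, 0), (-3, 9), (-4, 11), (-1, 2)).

Compute the Jacobian determinant of (x, y) with respect to (u, v):

    ∂(x,y)/∂(u,v) = | -1  -1 | = (-1)(2) - (-1)(3) = 1.
                   | 3  2 |

Its absolute value is |J| = 1 (the area scaling factor).

Substituting x = -u - v, y = 3u + 2v into the integrand,

    16x y → -48u^2 - 80u v - 32v^2,

so the integral becomes

    ∬_R (-48u^2 - 80u v - 32v^2) · |J| du dv = ∫_0^3 ∫_0^1 (-48u^2 - 80u v - 32v^2) dv du.

Inner (v): -48u^2 - 40u - 32/3.
Outer (u): -644.

Therefore ∬_D (16x y) dx dy = -644.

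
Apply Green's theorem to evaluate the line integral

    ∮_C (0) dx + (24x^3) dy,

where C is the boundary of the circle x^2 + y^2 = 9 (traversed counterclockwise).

Green's theorem converts the closed line integral into a double integral over the enclosed region D:

    ∮_C P dx + Q dy = ∬_D (∂Q/∂x - ∂P/∂y) dA.

Here P = 0, Q = 24x^3, so

    ∂Q/∂x = 72x^2,    ∂P/∂y = 0,
    ∂Q/∂x - ∂P/∂y = 72x^2.

D is the region x^2 + y^2 ≤ 9. Evaluating the double integral:

In polar coordinates (x = r cos θ, y = r sin θ, dA = r dr dθ) the integrand becomes 72r^2cos(θ)^2, so

    ∬_D (72x^2) dA = ∫_0^{2π} ∫_0^{3} (72r^2cos(θ)^2) · r dr dθ.

Inner (r from 0 to 3): 1458cos(θ)^2.
Outer (θ from 0 to 2π): 1458π.

Therefore ∮_C P dx + Q dy = 1458π.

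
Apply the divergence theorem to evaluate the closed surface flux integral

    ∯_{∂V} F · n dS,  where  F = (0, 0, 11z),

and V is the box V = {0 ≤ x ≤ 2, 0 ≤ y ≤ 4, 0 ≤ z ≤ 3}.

By the divergence theorem,

    ∯_{∂V} F · n dS = ∭_V (∇ · F) dV.

Compute the divergence:
    ∇ · F = ∂F_x/∂x + ∂F_y/∂y + ∂F_z/∂z = 0 + 0 + 11 = 11.

V is a rectangular box, so dV = dx dy dz with 0 ≤ x ≤ 2, 0 ≤ y ≤ 4, 0 ≤ z ≤ 3.

Integrate (11) over V as an iterated integral:

    ∭_V (∇·F) dV = ∫_0^{2} ∫_0^{4} ∫_0^{3} (11) dz dy dx.

Inner (z from 0 to 3): 33.
Middle (y from 0 to 4): 132.
Outer (x from 0 to 2): 264.

Therefore ∯_{∂V} F · n dS = 264.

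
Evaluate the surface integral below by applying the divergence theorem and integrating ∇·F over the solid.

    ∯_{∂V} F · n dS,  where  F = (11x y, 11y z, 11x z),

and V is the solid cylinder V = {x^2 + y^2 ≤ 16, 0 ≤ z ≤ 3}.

By the divergence theorem,

    ∯_{∂V} F · n dS = ∭_V (∇ · F) dV.

Compute the divergence:
    ∇ · F = ∂F_x/∂x + ∂F_y/∂y + ∂F_z/∂z = 11y + 11z + 11x = 11x + 11y + 11z.

In cylindrical coordinates, x = r cos(θ), y = r sin(θ), z = z, dV = r dr dθ dz, with 0 ≤ r ≤ 4, 0 ≤ θ ≤ 2π, 0 ≤ z ≤ 3.

The integrand, after substitution and multiplying by the volume element, becomes (11sqrt(2)r sin(θ + π/4) + 11z) · r, so

    ∭_V (∇·F) dV = ∫_0^{2π} ∫_0^{4} ∫_0^{3} (11sqrt(2)r sin(θ + π/4) + 11z) · r dz dr dθ.

Inner (z from 0 to 3): 33r (2sqrt(2)r sin(θ + π/4) + 3)/2.
Middle (r from 0 to 4): 704sqrt(2)sin(θ + π/4) + 396.
Outer (θ from 0 to 2π): 792π.

Therefore ∯_{∂V} F · n dS = 792π.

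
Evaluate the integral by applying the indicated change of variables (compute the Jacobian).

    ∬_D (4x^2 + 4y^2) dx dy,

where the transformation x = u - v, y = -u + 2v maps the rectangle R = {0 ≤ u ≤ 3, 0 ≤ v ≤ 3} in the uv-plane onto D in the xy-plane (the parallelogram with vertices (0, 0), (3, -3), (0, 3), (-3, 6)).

Compute the Jacobian determinant of (x, y) with respect to (u, v):

    ∂(x,y)/∂(u,v) = | 1  -1 | = (1)(2) - (-1)(-1) = 1.
                   | -1  2 |

Its absolute value is |J| = 1 (the area scaling factor).

Substituting x = u - v, y = -u + 2v into the integrand,

    4x^2 + 4y^2 → 8u^2 - 24u v + 20v^2,

so the integral becomes

    ∬_R (8u^2 - 24u v + 20v^2) · |J| du dv = ∫_0^3 ∫_0^3 (8u^2 - 24u v + 20v^2) dv du.

Inner (v): 24u^2 - 108u + 180.
Outer (u): 270.

Therefore ∬_D (4x^2 + 4y^2) dx dy = 270.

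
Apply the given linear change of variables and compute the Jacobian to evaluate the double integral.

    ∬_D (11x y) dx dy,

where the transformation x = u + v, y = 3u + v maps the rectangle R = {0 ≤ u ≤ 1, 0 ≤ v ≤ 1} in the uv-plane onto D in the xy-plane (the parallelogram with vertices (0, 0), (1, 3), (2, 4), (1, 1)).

Compute the Jacobian determinant of (x, y) with respect to (u, v):

    ∂(x,y)/∂(u,v) = | 1  1 | = (1)(1) - (1)(3) = -2.
                   | 3  1 |

Its absolute value is |J| = 2 (the area scaling factor).

Substituting x = u + v, y = 3u + v into the integrand,

    11x y → 33u^2 + 44u v + 11v^2,

so the integral becomes

    ∬_R (33u^2 + 44u v + 11v^2) · |J| du dv = ∫_0^1 ∫_0^1 (66u^2 + 88u v + 22v^2) dv du.

Inner (v): 66u^2 + 44u + 22/3.
Outer (u): 154/3.

Therefore ∬_D (11x y) dx dy = 154/3.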